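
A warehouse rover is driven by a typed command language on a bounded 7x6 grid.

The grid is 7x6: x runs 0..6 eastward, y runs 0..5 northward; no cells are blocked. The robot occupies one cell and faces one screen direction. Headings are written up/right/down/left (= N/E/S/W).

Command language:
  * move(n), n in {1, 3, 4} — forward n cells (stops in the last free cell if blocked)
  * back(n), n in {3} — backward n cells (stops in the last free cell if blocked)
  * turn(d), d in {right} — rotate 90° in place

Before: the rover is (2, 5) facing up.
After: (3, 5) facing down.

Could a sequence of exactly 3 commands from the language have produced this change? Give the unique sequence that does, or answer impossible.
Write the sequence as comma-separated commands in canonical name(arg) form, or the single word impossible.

turn(right), move(1), turn(right)

key: position moved to (3,5) AND the heading swung to S — translation plus rotation needed
begin: (2, 5) facing up
[1] after turn(right): (2, 5) facing right
[2] after move(1): (3, 5) facing right
[3] after turn(right): (3, 5) facing down
no rival 3-sequence matches.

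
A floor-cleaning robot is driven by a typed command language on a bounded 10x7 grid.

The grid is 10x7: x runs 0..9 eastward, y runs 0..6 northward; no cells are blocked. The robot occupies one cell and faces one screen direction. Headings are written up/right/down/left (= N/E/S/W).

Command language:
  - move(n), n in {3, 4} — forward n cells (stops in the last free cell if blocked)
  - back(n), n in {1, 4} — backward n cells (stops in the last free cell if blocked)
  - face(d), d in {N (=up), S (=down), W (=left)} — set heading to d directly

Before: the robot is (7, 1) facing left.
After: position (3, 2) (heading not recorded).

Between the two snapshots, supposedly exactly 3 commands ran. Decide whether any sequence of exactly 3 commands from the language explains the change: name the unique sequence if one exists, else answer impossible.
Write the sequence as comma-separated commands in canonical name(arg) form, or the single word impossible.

key: running back(1) before move(4) would end elsewhere — order is forced
from: (7, 1) facing left
1. move(4) → (3, 1) facing left
2. face(S) → (3, 1) facing down
3. back(1) → (3, 2) facing down
no other 3-command option fits: unique.

move(4), face(S), back(1)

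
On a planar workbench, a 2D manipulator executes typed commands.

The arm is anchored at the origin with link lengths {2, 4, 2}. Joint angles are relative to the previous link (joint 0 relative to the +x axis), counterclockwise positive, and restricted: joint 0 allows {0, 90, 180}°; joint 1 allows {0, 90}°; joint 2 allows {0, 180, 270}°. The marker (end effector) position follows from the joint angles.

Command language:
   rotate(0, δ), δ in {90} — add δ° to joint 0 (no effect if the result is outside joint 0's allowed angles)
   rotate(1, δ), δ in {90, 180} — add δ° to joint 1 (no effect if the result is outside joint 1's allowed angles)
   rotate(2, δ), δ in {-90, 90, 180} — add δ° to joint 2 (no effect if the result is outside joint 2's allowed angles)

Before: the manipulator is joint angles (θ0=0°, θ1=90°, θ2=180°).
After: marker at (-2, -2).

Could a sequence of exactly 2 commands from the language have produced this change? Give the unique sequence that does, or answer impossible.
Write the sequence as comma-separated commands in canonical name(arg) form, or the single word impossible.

start: joint angles (θ0=0°, θ1=90°, θ2=180°)
step 1 (rotate(0, 90)): joint angles (θ0=90°, θ1=90°, θ2=180°)
step 2 (rotate(0, 90)): joint angles (θ0=180°, θ1=90°, θ2=180°)
no rival 2-sequence matches.

rotate(0, 90), rotate(0, 90)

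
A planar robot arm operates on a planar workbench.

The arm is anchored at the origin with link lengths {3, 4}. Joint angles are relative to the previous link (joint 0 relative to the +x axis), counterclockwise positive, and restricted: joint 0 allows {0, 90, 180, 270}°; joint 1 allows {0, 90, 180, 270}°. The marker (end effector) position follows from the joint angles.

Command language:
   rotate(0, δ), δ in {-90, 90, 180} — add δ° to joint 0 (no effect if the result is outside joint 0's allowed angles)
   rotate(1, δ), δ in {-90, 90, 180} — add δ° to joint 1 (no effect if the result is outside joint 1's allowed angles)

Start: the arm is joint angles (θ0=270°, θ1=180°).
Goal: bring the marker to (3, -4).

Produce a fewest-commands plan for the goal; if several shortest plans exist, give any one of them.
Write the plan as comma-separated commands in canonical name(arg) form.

rotate(1, 90), rotate(0, 90)

t0: joint angles (θ0=270°, θ1=180°)
1. rotate(1, 90) → joint angles (θ0=270°, θ1=270°)
2. rotate(0, 90) → joint angles (θ0=0°, θ1=270°)
shorter routes all fall short; 2 is best.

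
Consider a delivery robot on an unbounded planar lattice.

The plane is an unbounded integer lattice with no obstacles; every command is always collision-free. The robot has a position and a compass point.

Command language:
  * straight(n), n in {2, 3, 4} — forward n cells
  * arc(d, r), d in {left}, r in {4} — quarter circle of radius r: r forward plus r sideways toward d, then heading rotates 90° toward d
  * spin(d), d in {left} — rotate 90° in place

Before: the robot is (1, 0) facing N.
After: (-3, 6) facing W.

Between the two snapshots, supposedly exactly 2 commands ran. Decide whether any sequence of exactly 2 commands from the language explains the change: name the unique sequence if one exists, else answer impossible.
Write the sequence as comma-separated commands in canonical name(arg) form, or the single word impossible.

key: running arc(left, 4) before straight(2) would end elsewhere — order is forced
t0: (1, 0) facing N
1. straight(2) → (1, 2) facing N
2. arc(left, 4) → (-3, 6) facing W
no rival 2-sequence matches.

straight(2), arc(left, 4)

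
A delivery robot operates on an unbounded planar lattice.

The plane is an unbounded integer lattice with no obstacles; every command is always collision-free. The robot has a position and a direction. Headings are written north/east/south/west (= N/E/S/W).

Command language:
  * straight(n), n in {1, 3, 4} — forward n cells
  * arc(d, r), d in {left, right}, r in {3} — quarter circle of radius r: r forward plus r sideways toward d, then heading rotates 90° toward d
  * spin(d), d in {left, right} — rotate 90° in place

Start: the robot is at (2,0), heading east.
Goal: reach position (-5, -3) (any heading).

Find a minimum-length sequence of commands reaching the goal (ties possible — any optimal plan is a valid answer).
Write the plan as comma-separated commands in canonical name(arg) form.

spin(right), arc(right, 3), straight(4)

start: at (2,0), heading east
[1] after spin(right): at (2,0), heading south
[2] after arc(right, 3): at (-1,-3), heading west
[3] after straight(4): at (-5,-3), heading west
no 2-step plan works, so 3 is optimal.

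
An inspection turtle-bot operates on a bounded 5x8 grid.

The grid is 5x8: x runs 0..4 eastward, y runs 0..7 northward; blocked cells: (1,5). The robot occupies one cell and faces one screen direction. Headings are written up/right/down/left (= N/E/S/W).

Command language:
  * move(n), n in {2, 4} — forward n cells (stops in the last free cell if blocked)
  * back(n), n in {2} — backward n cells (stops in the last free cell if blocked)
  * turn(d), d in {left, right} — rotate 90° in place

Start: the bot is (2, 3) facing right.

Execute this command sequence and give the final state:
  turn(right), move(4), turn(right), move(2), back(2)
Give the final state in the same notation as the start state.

t0: (2, 3) facing right
step 1 (turn(right)): (2, 3) facing down
step 2 (move(4)): (2, 0) facing down
step 3 (turn(right)): (2, 0) facing left
step 4 (move(2)): (0, 0) facing left
step 5 (back(2)): (2, 0) facing left

(2, 0) facing left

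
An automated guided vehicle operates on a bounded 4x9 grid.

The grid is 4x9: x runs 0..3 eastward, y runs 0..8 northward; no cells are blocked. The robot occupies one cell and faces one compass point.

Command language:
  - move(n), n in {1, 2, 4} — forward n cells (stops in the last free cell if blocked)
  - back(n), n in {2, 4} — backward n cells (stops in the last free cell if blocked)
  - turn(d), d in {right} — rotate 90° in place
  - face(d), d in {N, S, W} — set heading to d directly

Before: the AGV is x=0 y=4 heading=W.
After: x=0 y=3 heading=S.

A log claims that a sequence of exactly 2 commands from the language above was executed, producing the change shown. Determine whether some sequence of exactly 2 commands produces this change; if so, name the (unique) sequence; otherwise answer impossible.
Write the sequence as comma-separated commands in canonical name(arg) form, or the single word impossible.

key: cell and facing (now S) both changed — the 2 commands mix motion and turning
start: x=0 y=4 heading=W
t=1 face(S) ⇒ x=0 y=4 heading=S
t=2 move(1) ⇒ x=0 y=3 heading=S
no other 2-command option fits: unique.

face(S), move(1)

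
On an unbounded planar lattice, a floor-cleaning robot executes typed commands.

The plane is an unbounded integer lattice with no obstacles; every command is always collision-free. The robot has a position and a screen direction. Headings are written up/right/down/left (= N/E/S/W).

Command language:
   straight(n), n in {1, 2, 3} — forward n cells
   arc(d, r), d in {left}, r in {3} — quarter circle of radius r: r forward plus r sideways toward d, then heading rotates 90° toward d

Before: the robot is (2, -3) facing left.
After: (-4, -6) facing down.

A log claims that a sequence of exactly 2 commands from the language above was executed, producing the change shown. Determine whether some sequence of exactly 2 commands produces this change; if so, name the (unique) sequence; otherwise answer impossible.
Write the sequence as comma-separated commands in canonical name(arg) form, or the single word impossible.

straight(3), arc(left, 3)

key: cell and facing (now S) both changed — the 2 commands mix motion and turning
from: (2, -3) facing left
[1] after straight(3): (-1, -3) facing left
[2] after arc(left, 3): (-4, -6) facing down
no rival 2-sequence matches.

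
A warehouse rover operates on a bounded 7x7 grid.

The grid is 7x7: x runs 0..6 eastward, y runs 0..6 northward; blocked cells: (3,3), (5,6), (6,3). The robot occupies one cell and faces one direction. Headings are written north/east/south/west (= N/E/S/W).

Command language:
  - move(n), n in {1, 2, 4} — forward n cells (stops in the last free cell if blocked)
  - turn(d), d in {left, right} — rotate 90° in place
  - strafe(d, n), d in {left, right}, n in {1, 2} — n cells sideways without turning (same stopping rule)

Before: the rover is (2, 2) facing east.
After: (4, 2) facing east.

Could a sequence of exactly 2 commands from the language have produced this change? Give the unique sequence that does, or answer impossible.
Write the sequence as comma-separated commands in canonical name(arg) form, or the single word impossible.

move(1), move(1)

key: still facing E at the end — nothing in the sequence rotates
start: (2, 2) facing east
step 1 (move(1)): (3, 2) facing east
step 2 (move(1)): (4, 2) facing east
no rival 2-sequence matches.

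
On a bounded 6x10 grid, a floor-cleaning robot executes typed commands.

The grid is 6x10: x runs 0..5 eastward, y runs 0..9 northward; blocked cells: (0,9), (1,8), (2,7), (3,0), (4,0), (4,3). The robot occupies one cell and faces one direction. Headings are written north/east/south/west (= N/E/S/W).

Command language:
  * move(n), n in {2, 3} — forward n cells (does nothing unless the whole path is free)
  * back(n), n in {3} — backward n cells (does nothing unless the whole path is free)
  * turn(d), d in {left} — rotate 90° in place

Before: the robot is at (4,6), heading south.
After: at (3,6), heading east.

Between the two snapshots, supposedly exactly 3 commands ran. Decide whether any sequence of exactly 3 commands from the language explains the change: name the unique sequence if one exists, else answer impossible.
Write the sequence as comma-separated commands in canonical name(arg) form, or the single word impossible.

key: position moved to (3,6) AND the heading swung to E — translation plus rotation needed
from: at (4,6), heading south
[1] after turn(left): at (4,6), heading east
[2] after back(3): at (1,6), heading east
[3] after move(2): at (3,6), heading east
no other 3-command option fits: unique.

turn(left), back(3), move(2)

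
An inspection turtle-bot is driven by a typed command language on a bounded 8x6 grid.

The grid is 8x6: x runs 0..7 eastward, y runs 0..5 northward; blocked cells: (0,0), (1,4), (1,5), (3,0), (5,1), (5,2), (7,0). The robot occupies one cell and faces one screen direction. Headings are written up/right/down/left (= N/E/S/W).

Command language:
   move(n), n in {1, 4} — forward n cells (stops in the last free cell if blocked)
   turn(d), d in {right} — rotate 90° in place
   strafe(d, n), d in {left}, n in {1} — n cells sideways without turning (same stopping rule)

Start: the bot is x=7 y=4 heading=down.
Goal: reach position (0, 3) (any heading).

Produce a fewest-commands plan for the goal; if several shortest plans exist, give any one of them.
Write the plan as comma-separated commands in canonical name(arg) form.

t0: x=7 y=4 heading=down
step 1 (move(1)): x=7 y=3 heading=down
step 2 (turn(right)): x=7 y=3 heading=left
step 3 (move(4)): x=3 y=3 heading=left
step 4 (move(4)): x=0 y=3 heading=left
minimal: 4 command(s), checked below 4.

move(1), turn(right), move(4), move(4)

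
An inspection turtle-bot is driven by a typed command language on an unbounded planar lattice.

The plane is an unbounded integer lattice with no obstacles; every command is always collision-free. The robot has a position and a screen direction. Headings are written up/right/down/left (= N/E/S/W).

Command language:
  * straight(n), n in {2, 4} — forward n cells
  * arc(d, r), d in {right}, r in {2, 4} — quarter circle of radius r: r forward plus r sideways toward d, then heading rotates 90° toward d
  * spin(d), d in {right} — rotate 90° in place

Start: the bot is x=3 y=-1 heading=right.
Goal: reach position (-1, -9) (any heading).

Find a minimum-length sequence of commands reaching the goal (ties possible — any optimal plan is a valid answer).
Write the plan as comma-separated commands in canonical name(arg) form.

from: x=3 y=-1 heading=right
step 1 (arc(right, 4)): x=7 y=-5 heading=down
step 2 (arc(right, 4)): x=3 y=-9 heading=left
step 3 (straight(4)): x=-1 y=-9 heading=left
minimal: 3 command(s), checked below 3.

arc(right, 4), arc(right, 4), straight(4)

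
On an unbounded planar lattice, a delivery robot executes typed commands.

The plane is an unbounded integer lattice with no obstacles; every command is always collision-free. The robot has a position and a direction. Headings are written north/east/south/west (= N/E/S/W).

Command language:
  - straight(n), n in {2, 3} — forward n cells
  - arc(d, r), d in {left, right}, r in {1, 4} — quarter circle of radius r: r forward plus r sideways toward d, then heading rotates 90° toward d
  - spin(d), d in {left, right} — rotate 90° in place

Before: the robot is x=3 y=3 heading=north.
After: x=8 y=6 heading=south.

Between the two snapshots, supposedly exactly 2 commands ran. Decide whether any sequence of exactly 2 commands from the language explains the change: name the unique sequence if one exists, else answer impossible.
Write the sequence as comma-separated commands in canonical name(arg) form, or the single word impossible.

arc(right, 4), arc(right, 1)

key: position moved to (8,6) AND the heading swung to S — translation plus rotation needed
begin: x=3 y=3 heading=north
t=1 arc(right, 4) ⇒ x=7 y=7 heading=east
t=2 arc(right, 1) ⇒ x=8 y=6 heading=south
no rival 2-sequence matches.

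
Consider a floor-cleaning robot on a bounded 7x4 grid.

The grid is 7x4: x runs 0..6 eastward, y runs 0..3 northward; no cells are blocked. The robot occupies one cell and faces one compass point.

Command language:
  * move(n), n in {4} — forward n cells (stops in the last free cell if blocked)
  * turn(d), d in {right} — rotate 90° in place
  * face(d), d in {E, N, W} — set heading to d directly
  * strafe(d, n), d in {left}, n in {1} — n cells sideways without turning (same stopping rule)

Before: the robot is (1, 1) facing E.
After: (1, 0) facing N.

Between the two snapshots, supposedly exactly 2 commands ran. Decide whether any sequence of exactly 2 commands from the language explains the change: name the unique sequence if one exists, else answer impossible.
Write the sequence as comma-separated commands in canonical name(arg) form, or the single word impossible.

impossible

all 36 sequences checked — none match.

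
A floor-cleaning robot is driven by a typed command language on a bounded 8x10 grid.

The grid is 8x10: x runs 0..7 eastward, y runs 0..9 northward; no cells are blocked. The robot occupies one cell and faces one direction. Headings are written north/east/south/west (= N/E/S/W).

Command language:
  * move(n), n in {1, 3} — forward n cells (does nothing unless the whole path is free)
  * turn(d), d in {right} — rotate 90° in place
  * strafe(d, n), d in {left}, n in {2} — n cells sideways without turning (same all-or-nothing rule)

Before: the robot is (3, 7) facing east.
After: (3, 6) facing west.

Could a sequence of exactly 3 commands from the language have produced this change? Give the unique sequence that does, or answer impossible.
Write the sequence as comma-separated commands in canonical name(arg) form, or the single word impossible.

turn(right), move(1), turn(right)

key: cell and facing (now W) both changed — the 3 commands mix motion and turning
t0: (3, 7) facing east
step 1 (turn(right)): (3, 7) facing south
step 2 (move(1)): (3, 6) facing south
step 3 (turn(right)): (3, 6) facing west
all 64 alternatives checked — unique.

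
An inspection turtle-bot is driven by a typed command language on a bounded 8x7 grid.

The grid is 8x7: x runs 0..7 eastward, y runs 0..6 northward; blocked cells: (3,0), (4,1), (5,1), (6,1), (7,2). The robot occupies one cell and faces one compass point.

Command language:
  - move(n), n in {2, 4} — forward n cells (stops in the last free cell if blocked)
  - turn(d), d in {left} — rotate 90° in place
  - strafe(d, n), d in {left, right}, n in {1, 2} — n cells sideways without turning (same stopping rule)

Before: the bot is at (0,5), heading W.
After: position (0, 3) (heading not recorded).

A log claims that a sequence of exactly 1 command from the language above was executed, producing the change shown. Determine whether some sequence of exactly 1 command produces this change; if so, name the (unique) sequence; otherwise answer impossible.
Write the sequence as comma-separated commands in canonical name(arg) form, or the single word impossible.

start: at (0,5), heading W
1. strafe(left, 2) → at (0,3), heading W
no rival 1-sequence matches.

strafe(left, 2)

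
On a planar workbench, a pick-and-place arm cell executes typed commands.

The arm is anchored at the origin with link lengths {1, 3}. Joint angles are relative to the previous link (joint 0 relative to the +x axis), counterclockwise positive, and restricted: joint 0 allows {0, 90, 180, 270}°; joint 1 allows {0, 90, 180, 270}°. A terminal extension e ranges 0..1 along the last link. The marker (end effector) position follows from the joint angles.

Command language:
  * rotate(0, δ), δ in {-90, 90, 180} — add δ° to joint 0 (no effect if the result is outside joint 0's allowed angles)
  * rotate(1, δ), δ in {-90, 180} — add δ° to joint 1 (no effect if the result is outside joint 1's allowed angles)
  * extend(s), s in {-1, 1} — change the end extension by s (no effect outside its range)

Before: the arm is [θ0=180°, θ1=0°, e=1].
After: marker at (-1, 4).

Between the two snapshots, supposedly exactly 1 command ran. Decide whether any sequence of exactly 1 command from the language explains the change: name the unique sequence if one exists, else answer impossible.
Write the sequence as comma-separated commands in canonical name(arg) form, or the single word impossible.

rotate(1, -90)

initial: [θ0=180°, θ1=0°, e=1]
step 1 (rotate(1, -90)): [θ0=180°, θ1=270°, e=1]
uniquely the one of 7 1-step routes that fits.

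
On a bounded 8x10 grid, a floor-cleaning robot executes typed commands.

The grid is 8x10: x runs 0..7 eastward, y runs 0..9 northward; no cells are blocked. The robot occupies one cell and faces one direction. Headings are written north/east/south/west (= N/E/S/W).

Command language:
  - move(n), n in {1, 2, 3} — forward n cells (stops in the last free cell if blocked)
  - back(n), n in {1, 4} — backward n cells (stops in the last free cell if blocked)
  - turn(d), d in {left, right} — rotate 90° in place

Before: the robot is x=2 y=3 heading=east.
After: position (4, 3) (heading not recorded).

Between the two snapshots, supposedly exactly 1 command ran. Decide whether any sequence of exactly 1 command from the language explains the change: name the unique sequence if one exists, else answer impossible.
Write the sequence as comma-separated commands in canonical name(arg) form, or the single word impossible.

begin: x=2 y=3 heading=east
step 1 (move(2)): x=4 y=3 heading=east
no other 1-command option fits: unique.

move(2)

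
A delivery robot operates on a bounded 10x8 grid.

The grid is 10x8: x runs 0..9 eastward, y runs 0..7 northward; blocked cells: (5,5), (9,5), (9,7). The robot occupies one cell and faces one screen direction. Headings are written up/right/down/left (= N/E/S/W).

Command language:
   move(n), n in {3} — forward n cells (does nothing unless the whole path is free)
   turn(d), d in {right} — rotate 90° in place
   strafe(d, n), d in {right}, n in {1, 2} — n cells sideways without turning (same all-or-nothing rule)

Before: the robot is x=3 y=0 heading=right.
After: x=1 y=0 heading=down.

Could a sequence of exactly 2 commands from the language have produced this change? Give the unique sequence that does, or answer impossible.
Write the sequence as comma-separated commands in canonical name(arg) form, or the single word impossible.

turn(right), strafe(right, 2)

key: order matters: swapping turn(right) and strafe(right, 2) lands elsewhere
t0: x=3 y=0 heading=right
t=1 turn(right) ⇒ x=3 y=0 heading=down
t=2 strafe(right, 2) ⇒ x=1 y=0 heading=down
uniquely the one of 16 2-step routes that fits.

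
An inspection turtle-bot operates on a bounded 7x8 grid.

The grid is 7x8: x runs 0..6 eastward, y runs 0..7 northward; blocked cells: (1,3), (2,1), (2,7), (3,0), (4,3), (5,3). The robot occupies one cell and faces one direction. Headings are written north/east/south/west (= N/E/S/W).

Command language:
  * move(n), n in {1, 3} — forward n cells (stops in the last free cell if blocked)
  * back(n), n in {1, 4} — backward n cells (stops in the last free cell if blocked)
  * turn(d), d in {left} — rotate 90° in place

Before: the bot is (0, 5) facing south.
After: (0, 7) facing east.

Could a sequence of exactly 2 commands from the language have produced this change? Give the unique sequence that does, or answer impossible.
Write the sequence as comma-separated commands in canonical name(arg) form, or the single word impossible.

back(4), turn(left)

key: back(4) runs into the grid edge before its full distance
initial: (0, 5) facing south
t=1 back(4) ⇒ (0, 7) facing south
t=2 turn(left) ⇒ (0, 7) facing east
no rival 2-sequence matches.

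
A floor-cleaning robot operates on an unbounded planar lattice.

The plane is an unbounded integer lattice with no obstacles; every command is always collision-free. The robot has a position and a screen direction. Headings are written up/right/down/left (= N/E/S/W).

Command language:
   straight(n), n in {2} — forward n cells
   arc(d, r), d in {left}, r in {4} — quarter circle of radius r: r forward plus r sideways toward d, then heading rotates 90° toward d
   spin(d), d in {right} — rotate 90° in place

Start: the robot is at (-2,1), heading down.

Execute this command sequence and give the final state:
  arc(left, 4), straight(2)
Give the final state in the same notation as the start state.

t0: at (-2,1), heading down
1. arc(left, 4) → at (2,-3), heading right
2. straight(2) → at (4,-3), heading right

at (4,-3), heading right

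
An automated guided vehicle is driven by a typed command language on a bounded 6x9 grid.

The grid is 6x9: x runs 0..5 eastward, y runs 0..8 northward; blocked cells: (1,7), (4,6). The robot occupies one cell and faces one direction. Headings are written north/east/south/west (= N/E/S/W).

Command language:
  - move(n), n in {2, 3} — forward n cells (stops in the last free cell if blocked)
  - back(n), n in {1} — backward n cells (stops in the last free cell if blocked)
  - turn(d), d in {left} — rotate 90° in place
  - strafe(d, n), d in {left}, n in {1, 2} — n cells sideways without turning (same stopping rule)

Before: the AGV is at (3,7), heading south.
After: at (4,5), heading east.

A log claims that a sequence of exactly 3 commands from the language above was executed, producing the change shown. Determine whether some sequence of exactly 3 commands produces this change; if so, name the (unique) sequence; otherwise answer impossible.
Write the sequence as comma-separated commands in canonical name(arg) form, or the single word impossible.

key: cell and facing (now E) both changed — the 3 commands mix motion and turning
begin: at (3,7), heading south
t=1 move(2) ⇒ at (3,5), heading south
t=2 strafe(left, 1) ⇒ at (4,5), heading south
t=3 turn(left) ⇒ at (4,5), heading east
no other 3-command option fits: unique.

move(2), strafe(left, 1), turn(left)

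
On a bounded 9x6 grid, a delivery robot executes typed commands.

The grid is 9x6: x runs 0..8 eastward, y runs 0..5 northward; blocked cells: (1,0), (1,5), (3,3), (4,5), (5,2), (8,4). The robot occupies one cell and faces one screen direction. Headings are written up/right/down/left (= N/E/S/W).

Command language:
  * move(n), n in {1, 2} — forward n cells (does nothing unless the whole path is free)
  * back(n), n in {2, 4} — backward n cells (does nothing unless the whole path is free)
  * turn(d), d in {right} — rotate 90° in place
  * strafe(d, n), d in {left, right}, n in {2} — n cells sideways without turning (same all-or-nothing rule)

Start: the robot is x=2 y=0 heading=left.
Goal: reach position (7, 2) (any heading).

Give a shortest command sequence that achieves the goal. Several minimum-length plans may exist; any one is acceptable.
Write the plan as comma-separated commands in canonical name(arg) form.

back(2), move(1), back(4), strafe(right, 2)

from: x=2 y=0 heading=left
[1] after back(2): x=4 y=0 heading=left
[2] after move(1): x=3 y=0 heading=left
[3] after back(4): x=7 y=0 heading=left
[4] after strafe(right, 2): x=7 y=2 heading=left
minimal: 4 command(s), checked below 4.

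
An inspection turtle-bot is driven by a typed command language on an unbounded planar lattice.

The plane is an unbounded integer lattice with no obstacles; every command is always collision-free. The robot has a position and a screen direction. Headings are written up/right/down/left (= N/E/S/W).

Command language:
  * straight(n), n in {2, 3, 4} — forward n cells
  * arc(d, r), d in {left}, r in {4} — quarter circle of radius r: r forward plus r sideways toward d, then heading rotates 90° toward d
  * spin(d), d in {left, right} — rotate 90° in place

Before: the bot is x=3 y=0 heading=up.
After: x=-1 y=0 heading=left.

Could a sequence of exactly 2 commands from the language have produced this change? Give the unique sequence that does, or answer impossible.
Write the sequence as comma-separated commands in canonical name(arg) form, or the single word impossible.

spin(left), straight(4)

key: running straight(4) before spin(left) would end elsewhere — order is forced
begin: x=3 y=0 heading=up
1. spin(left) → x=3 y=0 heading=left
2. straight(4) → x=-1 y=0 heading=left
uniquely the one of 36 2-step routes that fits.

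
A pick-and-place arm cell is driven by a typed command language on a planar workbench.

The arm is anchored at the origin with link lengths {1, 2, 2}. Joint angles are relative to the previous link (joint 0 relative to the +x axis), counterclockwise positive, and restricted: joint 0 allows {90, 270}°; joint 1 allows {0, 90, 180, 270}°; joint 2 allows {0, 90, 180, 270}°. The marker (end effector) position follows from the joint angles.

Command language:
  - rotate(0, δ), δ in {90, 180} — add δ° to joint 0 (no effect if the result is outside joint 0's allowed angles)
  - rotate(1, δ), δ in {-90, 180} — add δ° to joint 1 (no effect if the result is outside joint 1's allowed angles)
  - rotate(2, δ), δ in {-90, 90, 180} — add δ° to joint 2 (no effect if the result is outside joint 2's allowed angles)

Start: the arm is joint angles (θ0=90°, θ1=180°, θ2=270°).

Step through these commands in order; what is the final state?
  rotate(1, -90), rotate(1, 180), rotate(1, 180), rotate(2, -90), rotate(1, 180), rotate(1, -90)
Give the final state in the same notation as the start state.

t0: joint angles (θ0=90°, θ1=180°, θ2=270°)
[1] after rotate(1, -90): joint angles (θ0=90°, θ1=90°, θ2=270°)
[2] after rotate(1, 180): joint angles (θ0=90°, θ1=270°, θ2=270°)
[3] after rotate(1, 180): joint angles (θ0=90°, θ1=90°, θ2=270°)
[4] after rotate(2, -90): joint angles (θ0=90°, θ1=90°, θ2=180°)
[5] after rotate(1, 180): joint angles (θ0=90°, θ1=270°, θ2=180°)
[6] after rotate(1, -90): joint angles (θ0=90°, θ1=180°, θ2=180°)

joint angles (θ0=90°, θ1=180°, θ2=180°)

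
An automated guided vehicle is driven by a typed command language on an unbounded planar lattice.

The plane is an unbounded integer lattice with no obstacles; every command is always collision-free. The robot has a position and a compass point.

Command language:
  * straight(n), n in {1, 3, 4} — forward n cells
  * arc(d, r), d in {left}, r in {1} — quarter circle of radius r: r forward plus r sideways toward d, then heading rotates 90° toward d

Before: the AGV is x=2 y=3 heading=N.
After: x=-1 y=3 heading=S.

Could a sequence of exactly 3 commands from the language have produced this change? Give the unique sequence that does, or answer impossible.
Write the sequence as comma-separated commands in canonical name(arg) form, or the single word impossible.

arc(left, 1), straight(1), arc(left, 1)

key: cell and facing (now S) both changed — the 3 commands mix motion and turning
start: x=2 y=3 heading=N
step 1 (arc(left, 1)): x=1 y=4 heading=W
step 2 (straight(1)): x=0 y=4 heading=W
step 3 (arc(left, 1)): x=-1 y=3 heading=S
no rival 3-sequence matches.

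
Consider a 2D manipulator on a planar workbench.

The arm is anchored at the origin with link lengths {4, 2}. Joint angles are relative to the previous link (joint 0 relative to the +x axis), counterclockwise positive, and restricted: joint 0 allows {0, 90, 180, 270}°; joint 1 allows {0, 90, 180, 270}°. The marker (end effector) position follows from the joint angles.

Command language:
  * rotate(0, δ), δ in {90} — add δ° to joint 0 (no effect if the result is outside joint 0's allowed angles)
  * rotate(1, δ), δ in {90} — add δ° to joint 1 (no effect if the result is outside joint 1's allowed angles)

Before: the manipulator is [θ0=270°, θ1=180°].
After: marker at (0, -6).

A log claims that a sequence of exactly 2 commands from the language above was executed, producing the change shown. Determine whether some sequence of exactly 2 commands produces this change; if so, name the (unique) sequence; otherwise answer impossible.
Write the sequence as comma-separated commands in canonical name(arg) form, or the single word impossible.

rotate(1, 90), rotate(1, 90)

t0: [θ0=270°, θ1=180°]
t=1 rotate(1, 90) ⇒ [θ0=270°, θ1=270°]
t=2 rotate(1, 90) ⇒ [θ0=270°, θ1=0°]
no other 2-command option fits: unique.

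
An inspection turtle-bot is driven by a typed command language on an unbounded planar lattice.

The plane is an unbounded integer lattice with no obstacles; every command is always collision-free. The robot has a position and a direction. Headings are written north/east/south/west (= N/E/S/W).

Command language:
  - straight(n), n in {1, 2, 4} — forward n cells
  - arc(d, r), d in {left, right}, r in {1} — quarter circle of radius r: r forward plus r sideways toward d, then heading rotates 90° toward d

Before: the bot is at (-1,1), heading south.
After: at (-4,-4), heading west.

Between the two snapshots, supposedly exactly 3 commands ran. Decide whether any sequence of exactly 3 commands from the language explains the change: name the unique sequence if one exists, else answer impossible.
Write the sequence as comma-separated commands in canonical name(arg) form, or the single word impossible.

straight(4), arc(right, 1), straight(2)

key: order matters: swapping straight(4) and straight(2) lands elsewhere
start: at (-1,1), heading south
step 1 (straight(4)): at (-1,-3), heading south
step 2 (arc(right, 1)): at (-2,-4), heading west
step 3 (straight(2)): at (-4,-4), heading west
no rival 3-sequence matches.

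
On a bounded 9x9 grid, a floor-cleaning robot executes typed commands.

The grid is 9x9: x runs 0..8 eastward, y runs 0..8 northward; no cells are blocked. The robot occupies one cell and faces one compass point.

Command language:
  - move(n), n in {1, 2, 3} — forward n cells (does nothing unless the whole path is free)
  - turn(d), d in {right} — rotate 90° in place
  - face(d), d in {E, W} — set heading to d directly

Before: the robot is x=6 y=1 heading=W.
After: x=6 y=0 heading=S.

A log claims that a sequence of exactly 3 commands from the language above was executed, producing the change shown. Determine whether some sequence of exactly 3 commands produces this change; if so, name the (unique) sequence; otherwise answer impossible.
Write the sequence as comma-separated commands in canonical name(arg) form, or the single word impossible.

key: cell and facing (now S) both changed — the 3 commands mix motion and turning
initial: x=6 y=1 heading=W
[1] after face(E): x=6 y=1 heading=E
[2] after turn(right): x=6 y=1 heading=S
[3] after move(1): x=6 y=0 heading=S
no rival 3-sequence matches.

face(E), turn(right), move(1)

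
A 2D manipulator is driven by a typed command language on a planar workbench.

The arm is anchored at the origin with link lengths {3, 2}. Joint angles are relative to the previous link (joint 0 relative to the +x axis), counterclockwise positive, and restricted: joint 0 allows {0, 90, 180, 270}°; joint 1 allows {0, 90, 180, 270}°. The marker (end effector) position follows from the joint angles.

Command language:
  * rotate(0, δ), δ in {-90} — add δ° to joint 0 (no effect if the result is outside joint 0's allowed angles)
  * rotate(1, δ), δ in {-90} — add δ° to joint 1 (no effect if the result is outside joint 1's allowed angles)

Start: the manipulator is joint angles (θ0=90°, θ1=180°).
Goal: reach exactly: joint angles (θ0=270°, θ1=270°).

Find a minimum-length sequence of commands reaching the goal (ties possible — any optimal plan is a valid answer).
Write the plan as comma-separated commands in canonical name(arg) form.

from: joint angles (θ0=90°, θ1=180°)
step 1 (rotate(0, -90)): joint angles (θ0=0°, θ1=180°)
step 2 (rotate(0, -90)): joint angles (θ0=270°, θ1=180°)
step 3 (rotate(1, -90)): joint angles (θ0=270°, θ1=90°)
step 4 (rotate(1, -90)): joint angles (θ0=270°, θ1=0°)
step 5 (rotate(1, -90)): joint angles (θ0=270°, θ1=270°)
minimal: 5 command(s), checked below 5.

rotate(0, -90), rotate(0, -90), rotate(1, -90), rotate(1, -90), rotate(1, -90)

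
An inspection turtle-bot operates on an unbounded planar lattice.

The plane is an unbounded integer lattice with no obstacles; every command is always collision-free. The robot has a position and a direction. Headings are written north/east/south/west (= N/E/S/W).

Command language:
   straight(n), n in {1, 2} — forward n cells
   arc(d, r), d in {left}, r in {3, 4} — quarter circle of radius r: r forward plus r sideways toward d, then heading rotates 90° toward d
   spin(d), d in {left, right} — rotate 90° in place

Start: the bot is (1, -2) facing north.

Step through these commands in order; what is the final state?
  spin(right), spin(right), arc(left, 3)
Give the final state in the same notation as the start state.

(4, -5) facing east

initial: (1, -2) facing north
1. spin(right) → (1, -2) facing east
2. spin(right) → (1, -2) facing south
3. arc(left, 3) → (4, -5) facing east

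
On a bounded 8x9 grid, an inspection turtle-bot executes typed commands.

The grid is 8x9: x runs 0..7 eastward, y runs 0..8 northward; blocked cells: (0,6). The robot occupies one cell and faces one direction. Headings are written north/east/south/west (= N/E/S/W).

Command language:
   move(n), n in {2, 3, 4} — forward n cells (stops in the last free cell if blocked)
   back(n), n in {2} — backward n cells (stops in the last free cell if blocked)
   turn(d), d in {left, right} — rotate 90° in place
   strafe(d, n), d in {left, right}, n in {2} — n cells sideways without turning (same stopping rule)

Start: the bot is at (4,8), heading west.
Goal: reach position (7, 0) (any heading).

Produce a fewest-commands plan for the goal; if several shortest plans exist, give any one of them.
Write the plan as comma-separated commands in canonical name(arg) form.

turn(left), move(4), move(4), turn(left), move(3)

start: at (4,8), heading west
step 1 (turn(left)): at (4,8), heading south
step 2 (move(4)): at (4,4), heading south
step 3 (move(4)): at (4,0), heading south
step 4 (turn(left)): at (4,0), heading east
step 5 (move(3)): at (7,0), heading east
minimal: 5 command(s), checked below 5.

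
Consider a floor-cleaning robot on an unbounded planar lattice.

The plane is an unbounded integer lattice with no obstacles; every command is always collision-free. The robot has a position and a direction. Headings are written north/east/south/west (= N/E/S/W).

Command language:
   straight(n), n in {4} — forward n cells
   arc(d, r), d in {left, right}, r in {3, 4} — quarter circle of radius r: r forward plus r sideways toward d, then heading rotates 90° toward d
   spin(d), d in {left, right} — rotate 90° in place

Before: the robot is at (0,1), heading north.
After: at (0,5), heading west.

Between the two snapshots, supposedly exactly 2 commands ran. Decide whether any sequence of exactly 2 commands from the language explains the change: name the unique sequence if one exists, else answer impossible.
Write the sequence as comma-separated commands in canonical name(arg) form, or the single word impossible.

straight(4), spin(left)

key: running spin(left) before straight(4) would end elsewhere — order is forced
t0: at (0,1), heading north
step 1 (straight(4)): at (0,5), heading north
step 2 (spin(left)): at (0,5), heading west
no other 2-command option fits: unique.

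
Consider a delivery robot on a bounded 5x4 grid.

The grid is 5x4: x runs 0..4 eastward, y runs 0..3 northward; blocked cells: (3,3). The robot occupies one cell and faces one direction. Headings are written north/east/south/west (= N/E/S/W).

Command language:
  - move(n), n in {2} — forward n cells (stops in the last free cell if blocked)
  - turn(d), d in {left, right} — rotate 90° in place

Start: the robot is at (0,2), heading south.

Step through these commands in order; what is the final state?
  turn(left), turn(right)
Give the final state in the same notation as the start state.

from: at (0,2), heading south
step 1 (turn(left)): at (0,2), heading east
step 2 (turn(right)): at (0,2), heading south

at (0,2), heading south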